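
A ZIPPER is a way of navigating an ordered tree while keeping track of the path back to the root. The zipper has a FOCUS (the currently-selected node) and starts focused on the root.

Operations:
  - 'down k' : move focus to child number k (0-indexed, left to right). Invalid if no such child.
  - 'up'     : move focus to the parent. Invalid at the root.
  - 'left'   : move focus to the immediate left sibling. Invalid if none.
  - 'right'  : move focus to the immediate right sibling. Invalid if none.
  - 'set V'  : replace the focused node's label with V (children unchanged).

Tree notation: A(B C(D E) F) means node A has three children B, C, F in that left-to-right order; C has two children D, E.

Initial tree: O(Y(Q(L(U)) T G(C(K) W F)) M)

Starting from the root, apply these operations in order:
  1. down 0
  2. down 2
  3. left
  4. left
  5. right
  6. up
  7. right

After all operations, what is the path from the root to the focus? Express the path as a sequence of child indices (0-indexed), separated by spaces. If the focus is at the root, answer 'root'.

Step 1 (down 0): focus=Y path=0 depth=1 children=['Q', 'T', 'G'] left=[] right=['M'] parent=O
Step 2 (down 2): focus=G path=0/2 depth=2 children=['C', 'W', 'F'] left=['Q', 'T'] right=[] parent=Y
Step 3 (left): focus=T path=0/1 depth=2 children=[] left=['Q'] right=['G'] parent=Y
Step 4 (left): focus=Q path=0/0 depth=2 children=['L'] left=[] right=['T', 'G'] parent=Y
Step 5 (right): focus=T path=0/1 depth=2 children=[] left=['Q'] right=['G'] parent=Y
Step 6 (up): focus=Y path=0 depth=1 children=['Q', 'T', 'G'] left=[] right=['M'] parent=O
Step 7 (right): focus=M path=1 depth=1 children=[] left=['Y'] right=[] parent=O

Answer: 1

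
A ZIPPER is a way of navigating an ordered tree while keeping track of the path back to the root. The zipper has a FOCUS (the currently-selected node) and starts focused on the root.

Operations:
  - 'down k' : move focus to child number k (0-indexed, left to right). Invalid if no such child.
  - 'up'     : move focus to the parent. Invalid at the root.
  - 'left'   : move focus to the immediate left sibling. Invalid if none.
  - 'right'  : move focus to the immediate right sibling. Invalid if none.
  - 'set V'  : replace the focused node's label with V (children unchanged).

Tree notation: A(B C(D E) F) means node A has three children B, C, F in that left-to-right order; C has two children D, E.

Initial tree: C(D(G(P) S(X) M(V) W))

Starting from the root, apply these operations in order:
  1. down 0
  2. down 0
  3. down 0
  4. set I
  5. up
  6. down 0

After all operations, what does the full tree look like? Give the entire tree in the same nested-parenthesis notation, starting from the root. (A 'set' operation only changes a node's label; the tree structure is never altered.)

Answer: C(D(G(I) S(X) M(V) W))

Derivation:
Step 1 (down 0): focus=D path=0 depth=1 children=['G', 'S', 'M', 'W'] left=[] right=[] parent=C
Step 2 (down 0): focus=G path=0/0 depth=2 children=['P'] left=[] right=['S', 'M', 'W'] parent=D
Step 3 (down 0): focus=P path=0/0/0 depth=3 children=[] left=[] right=[] parent=G
Step 4 (set I): focus=I path=0/0/0 depth=3 children=[] left=[] right=[] parent=G
Step 5 (up): focus=G path=0/0 depth=2 children=['I'] left=[] right=['S', 'M', 'W'] parent=D
Step 6 (down 0): focus=I path=0/0/0 depth=3 children=[] left=[] right=[] parent=G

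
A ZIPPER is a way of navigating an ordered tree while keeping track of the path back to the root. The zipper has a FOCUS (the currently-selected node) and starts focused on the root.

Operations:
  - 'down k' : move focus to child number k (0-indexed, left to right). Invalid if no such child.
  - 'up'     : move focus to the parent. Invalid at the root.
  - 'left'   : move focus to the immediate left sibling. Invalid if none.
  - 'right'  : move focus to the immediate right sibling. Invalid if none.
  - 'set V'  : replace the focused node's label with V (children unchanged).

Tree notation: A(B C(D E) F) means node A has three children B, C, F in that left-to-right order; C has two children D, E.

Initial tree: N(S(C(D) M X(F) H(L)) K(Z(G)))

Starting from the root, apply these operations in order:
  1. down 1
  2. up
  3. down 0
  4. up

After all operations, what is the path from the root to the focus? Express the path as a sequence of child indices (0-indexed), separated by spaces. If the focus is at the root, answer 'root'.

Answer: root

Derivation:
Step 1 (down 1): focus=K path=1 depth=1 children=['Z'] left=['S'] right=[] parent=N
Step 2 (up): focus=N path=root depth=0 children=['S', 'K'] (at root)
Step 3 (down 0): focus=S path=0 depth=1 children=['C', 'M', 'X', 'H'] left=[] right=['K'] parent=N
Step 4 (up): focus=N path=root depth=0 children=['S', 'K'] (at root)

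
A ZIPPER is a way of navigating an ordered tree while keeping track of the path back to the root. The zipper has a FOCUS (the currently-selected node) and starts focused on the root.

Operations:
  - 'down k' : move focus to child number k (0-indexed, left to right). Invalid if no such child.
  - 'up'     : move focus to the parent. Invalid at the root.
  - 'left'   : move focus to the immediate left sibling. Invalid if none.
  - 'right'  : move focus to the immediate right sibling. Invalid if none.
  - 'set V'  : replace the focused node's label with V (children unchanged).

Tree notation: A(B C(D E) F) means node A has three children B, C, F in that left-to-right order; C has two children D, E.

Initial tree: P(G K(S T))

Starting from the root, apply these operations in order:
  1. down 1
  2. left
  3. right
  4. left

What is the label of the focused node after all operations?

Step 1 (down 1): focus=K path=1 depth=1 children=['S', 'T'] left=['G'] right=[] parent=P
Step 2 (left): focus=G path=0 depth=1 children=[] left=[] right=['K'] parent=P
Step 3 (right): focus=K path=1 depth=1 children=['S', 'T'] left=['G'] right=[] parent=P
Step 4 (left): focus=G path=0 depth=1 children=[] left=[] right=['K'] parent=P

Answer: G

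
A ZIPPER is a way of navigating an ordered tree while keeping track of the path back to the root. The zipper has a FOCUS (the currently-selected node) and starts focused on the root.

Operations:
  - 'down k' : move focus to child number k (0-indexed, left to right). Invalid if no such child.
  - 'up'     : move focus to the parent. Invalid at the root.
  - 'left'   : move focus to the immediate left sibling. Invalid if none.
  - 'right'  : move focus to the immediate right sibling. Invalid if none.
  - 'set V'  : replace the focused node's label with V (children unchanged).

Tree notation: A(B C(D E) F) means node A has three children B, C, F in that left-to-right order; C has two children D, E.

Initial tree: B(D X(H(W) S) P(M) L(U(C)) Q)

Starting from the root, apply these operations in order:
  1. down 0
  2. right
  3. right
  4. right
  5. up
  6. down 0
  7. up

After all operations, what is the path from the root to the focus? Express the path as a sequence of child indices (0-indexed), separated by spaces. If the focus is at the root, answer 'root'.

Step 1 (down 0): focus=D path=0 depth=1 children=[] left=[] right=['X', 'P', 'L', 'Q'] parent=B
Step 2 (right): focus=X path=1 depth=1 children=['H', 'S'] left=['D'] right=['P', 'L', 'Q'] parent=B
Step 3 (right): focus=P path=2 depth=1 children=['M'] left=['D', 'X'] right=['L', 'Q'] parent=B
Step 4 (right): focus=L path=3 depth=1 children=['U'] left=['D', 'X', 'P'] right=['Q'] parent=B
Step 5 (up): focus=B path=root depth=0 children=['D', 'X', 'P', 'L', 'Q'] (at root)
Step 6 (down 0): focus=D path=0 depth=1 children=[] left=[] right=['X', 'P', 'L', 'Q'] parent=B
Step 7 (up): focus=B path=root depth=0 children=['D', 'X', 'P', 'L', 'Q'] (at root)

Answer: root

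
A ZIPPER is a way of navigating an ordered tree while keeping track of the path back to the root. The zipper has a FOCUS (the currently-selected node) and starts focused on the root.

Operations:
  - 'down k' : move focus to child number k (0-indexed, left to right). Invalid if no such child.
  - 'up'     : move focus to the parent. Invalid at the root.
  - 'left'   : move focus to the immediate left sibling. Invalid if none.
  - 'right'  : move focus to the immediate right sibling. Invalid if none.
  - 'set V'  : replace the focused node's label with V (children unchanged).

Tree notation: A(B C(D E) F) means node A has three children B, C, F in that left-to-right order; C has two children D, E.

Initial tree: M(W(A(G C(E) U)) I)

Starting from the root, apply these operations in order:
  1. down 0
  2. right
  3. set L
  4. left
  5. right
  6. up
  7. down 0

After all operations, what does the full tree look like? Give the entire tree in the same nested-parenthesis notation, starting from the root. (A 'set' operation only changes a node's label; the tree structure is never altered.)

Answer: M(W(A(G C(E) U)) L)

Derivation:
Step 1 (down 0): focus=W path=0 depth=1 children=['A'] left=[] right=['I'] parent=M
Step 2 (right): focus=I path=1 depth=1 children=[] left=['W'] right=[] parent=M
Step 3 (set L): focus=L path=1 depth=1 children=[] left=['W'] right=[] parent=M
Step 4 (left): focus=W path=0 depth=1 children=['A'] left=[] right=['L'] parent=M
Step 5 (right): focus=L path=1 depth=1 children=[] left=['W'] right=[] parent=M
Step 6 (up): focus=M path=root depth=0 children=['W', 'L'] (at root)
Step 7 (down 0): focus=W path=0 depth=1 children=['A'] left=[] right=['L'] parent=M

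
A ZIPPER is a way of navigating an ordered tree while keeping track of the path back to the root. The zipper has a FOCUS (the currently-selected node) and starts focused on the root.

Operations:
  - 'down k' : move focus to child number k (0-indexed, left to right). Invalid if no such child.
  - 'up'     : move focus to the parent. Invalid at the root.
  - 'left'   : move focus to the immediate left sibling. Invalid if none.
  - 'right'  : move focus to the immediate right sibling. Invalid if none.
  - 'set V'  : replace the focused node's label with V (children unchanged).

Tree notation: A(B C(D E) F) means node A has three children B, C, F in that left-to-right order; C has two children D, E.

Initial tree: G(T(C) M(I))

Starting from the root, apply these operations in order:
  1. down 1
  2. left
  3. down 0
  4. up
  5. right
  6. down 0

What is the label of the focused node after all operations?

Step 1 (down 1): focus=M path=1 depth=1 children=['I'] left=['T'] right=[] parent=G
Step 2 (left): focus=T path=0 depth=1 children=['C'] left=[] right=['M'] parent=G
Step 3 (down 0): focus=C path=0/0 depth=2 children=[] left=[] right=[] parent=T
Step 4 (up): focus=T path=0 depth=1 children=['C'] left=[] right=['M'] parent=G
Step 5 (right): focus=M path=1 depth=1 children=['I'] left=['T'] right=[] parent=G
Step 6 (down 0): focus=I path=1/0 depth=2 children=[] left=[] right=[] parent=M

Answer: I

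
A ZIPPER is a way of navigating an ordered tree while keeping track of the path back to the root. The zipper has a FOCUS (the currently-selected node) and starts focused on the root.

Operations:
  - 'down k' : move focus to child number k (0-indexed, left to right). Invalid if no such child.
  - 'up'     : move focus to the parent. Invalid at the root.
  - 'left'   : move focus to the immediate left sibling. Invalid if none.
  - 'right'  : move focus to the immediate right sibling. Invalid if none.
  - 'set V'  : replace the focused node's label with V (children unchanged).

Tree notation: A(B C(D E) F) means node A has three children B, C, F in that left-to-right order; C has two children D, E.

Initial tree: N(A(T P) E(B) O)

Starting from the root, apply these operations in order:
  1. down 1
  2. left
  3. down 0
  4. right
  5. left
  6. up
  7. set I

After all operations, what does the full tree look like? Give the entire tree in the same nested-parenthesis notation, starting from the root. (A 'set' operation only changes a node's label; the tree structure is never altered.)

Step 1 (down 1): focus=E path=1 depth=1 children=['B'] left=['A'] right=['O'] parent=N
Step 2 (left): focus=A path=0 depth=1 children=['T', 'P'] left=[] right=['E', 'O'] parent=N
Step 3 (down 0): focus=T path=0/0 depth=2 children=[] left=[] right=['P'] parent=A
Step 4 (right): focus=P path=0/1 depth=2 children=[] left=['T'] right=[] parent=A
Step 5 (left): focus=T path=0/0 depth=2 children=[] left=[] right=['P'] parent=A
Step 6 (up): focus=A path=0 depth=1 children=['T', 'P'] left=[] right=['E', 'O'] parent=N
Step 7 (set I): focus=I path=0 depth=1 children=['T', 'P'] left=[] right=['E', 'O'] parent=N

Answer: N(I(T P) E(B) O)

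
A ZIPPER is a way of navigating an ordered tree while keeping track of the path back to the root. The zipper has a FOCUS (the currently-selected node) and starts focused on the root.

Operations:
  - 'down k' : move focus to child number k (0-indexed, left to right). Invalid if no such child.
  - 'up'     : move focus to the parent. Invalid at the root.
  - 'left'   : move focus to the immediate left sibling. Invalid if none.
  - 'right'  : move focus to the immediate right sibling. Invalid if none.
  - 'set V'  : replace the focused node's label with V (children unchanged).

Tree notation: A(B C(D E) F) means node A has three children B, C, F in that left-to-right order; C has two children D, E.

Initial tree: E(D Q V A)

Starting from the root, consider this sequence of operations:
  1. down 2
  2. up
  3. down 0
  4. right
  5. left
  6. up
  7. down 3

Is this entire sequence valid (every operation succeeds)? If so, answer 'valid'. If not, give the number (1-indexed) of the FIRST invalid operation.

Step 1 (down 2): focus=V path=2 depth=1 children=[] left=['D', 'Q'] right=['A'] parent=E
Step 2 (up): focus=E path=root depth=0 children=['D', 'Q', 'V', 'A'] (at root)
Step 3 (down 0): focus=D path=0 depth=1 children=[] left=[] right=['Q', 'V', 'A'] parent=E
Step 4 (right): focus=Q path=1 depth=1 children=[] left=['D'] right=['V', 'A'] parent=E
Step 5 (left): focus=D path=0 depth=1 children=[] left=[] right=['Q', 'V', 'A'] parent=E
Step 6 (up): focus=E path=root depth=0 children=['D', 'Q', 'V', 'A'] (at root)
Step 7 (down 3): focus=A path=3 depth=1 children=[] left=['D', 'Q', 'V'] right=[] parent=E

Answer: valid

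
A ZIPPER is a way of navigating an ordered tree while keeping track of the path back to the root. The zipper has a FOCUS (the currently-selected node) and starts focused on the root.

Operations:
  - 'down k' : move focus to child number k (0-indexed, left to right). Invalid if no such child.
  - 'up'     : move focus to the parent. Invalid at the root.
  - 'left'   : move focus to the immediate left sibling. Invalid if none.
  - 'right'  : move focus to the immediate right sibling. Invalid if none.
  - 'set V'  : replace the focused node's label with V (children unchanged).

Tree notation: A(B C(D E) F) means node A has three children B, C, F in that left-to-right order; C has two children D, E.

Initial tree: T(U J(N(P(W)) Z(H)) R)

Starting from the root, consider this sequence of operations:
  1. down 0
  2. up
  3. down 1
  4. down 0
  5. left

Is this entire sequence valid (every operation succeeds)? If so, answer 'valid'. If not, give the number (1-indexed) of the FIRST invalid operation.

Step 1 (down 0): focus=U path=0 depth=1 children=[] left=[] right=['J', 'R'] parent=T
Step 2 (up): focus=T path=root depth=0 children=['U', 'J', 'R'] (at root)
Step 3 (down 1): focus=J path=1 depth=1 children=['N', 'Z'] left=['U'] right=['R'] parent=T
Step 4 (down 0): focus=N path=1/0 depth=2 children=['P'] left=[] right=['Z'] parent=J
Step 5 (left): INVALID

Answer: 5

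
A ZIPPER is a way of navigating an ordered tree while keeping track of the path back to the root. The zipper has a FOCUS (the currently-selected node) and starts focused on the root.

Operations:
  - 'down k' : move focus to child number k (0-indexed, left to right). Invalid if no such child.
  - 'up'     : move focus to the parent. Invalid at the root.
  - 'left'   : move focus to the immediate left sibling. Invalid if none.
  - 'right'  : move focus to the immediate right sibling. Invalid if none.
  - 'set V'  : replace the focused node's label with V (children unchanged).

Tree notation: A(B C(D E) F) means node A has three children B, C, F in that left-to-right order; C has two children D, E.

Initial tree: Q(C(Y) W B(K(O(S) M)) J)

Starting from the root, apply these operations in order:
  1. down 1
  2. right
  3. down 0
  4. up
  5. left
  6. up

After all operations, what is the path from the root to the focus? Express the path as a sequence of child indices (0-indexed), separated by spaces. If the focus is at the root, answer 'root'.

Answer: root

Derivation:
Step 1 (down 1): focus=W path=1 depth=1 children=[] left=['C'] right=['B', 'J'] parent=Q
Step 2 (right): focus=B path=2 depth=1 children=['K'] left=['C', 'W'] right=['J'] parent=Q
Step 3 (down 0): focus=K path=2/0 depth=2 children=['O', 'M'] left=[] right=[] parent=B
Step 4 (up): focus=B path=2 depth=1 children=['K'] left=['C', 'W'] right=['J'] parent=Q
Step 5 (left): focus=W path=1 depth=1 children=[] left=['C'] right=['B', 'J'] parent=Q
Step 6 (up): focus=Q path=root depth=0 children=['C', 'W', 'B', 'J'] (at root)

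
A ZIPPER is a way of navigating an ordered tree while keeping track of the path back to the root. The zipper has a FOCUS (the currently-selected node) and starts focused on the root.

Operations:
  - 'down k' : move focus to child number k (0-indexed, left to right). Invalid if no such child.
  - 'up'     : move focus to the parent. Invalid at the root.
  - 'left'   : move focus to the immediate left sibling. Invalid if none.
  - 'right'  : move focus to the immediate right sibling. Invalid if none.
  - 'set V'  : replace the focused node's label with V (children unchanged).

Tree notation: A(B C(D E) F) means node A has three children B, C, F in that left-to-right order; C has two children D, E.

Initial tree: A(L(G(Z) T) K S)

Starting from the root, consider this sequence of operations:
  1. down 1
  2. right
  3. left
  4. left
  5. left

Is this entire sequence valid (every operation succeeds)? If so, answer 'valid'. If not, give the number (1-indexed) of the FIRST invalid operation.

Answer: 5

Derivation:
Step 1 (down 1): focus=K path=1 depth=1 children=[] left=['L'] right=['S'] parent=A
Step 2 (right): focus=S path=2 depth=1 children=[] left=['L', 'K'] right=[] parent=A
Step 3 (left): focus=K path=1 depth=1 children=[] left=['L'] right=['S'] parent=A
Step 4 (left): focus=L path=0 depth=1 children=['G', 'T'] left=[] right=['K', 'S'] parent=A
Step 5 (left): INVALID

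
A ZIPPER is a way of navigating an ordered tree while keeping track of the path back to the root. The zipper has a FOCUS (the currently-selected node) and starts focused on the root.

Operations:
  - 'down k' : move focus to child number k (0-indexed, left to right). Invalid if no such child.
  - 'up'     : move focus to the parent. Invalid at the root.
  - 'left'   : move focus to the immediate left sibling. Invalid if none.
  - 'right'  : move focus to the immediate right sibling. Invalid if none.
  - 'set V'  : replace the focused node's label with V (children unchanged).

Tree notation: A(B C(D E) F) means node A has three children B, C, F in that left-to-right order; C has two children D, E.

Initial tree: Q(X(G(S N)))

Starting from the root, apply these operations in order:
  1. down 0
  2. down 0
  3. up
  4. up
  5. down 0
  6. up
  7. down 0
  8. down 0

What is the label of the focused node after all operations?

Answer: G

Derivation:
Step 1 (down 0): focus=X path=0 depth=1 children=['G'] left=[] right=[] parent=Q
Step 2 (down 0): focus=G path=0/0 depth=2 children=['S', 'N'] left=[] right=[] parent=X
Step 3 (up): focus=X path=0 depth=1 children=['G'] left=[] right=[] parent=Q
Step 4 (up): focus=Q path=root depth=0 children=['X'] (at root)
Step 5 (down 0): focus=X path=0 depth=1 children=['G'] left=[] right=[] parent=Q
Step 6 (up): focus=Q path=root depth=0 children=['X'] (at root)
Step 7 (down 0): focus=X path=0 depth=1 children=['G'] left=[] right=[] parent=Q
Step 8 (down 0): focus=G path=0/0 depth=2 children=['S', 'N'] left=[] right=[] parent=X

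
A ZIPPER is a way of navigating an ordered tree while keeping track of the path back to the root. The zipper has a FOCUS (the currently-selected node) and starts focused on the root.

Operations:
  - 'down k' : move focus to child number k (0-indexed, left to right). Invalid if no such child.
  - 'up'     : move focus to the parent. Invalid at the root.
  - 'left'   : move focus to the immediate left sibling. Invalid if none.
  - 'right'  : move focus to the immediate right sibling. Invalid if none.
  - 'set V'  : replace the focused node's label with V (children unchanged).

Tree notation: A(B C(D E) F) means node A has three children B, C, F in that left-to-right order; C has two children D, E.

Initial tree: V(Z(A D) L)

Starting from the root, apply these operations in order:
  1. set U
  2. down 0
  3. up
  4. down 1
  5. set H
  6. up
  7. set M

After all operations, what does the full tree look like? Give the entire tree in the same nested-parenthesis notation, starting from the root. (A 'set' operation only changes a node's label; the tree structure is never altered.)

Answer: M(Z(A D) H)

Derivation:
Step 1 (set U): focus=U path=root depth=0 children=['Z', 'L'] (at root)
Step 2 (down 0): focus=Z path=0 depth=1 children=['A', 'D'] left=[] right=['L'] parent=U
Step 3 (up): focus=U path=root depth=0 children=['Z', 'L'] (at root)
Step 4 (down 1): focus=L path=1 depth=1 children=[] left=['Z'] right=[] parent=U
Step 5 (set H): focus=H path=1 depth=1 children=[] left=['Z'] right=[] parent=U
Step 6 (up): focus=U path=root depth=0 children=['Z', 'H'] (at root)
Step 7 (set M): focus=M path=root depth=0 children=['Z', 'H'] (at root)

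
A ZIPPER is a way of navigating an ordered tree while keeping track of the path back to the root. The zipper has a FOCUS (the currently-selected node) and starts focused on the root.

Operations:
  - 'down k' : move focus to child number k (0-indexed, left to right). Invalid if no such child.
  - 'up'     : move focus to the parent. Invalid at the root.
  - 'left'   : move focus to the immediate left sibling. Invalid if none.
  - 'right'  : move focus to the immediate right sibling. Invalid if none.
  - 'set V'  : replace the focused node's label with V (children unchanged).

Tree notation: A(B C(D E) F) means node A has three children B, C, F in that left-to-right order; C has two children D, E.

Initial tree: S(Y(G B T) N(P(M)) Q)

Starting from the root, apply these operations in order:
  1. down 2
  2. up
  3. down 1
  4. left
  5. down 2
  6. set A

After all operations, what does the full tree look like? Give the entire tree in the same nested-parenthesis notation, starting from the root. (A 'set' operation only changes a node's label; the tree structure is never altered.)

Step 1 (down 2): focus=Q path=2 depth=1 children=[] left=['Y', 'N'] right=[] parent=S
Step 2 (up): focus=S path=root depth=0 children=['Y', 'N', 'Q'] (at root)
Step 3 (down 1): focus=N path=1 depth=1 children=['P'] left=['Y'] right=['Q'] parent=S
Step 4 (left): focus=Y path=0 depth=1 children=['G', 'B', 'T'] left=[] right=['N', 'Q'] parent=S
Step 5 (down 2): focus=T path=0/2 depth=2 children=[] left=['G', 'B'] right=[] parent=Y
Step 6 (set A): focus=A path=0/2 depth=2 children=[] left=['G', 'B'] right=[] parent=Y

Answer: S(Y(G B A) N(P(M)) Q)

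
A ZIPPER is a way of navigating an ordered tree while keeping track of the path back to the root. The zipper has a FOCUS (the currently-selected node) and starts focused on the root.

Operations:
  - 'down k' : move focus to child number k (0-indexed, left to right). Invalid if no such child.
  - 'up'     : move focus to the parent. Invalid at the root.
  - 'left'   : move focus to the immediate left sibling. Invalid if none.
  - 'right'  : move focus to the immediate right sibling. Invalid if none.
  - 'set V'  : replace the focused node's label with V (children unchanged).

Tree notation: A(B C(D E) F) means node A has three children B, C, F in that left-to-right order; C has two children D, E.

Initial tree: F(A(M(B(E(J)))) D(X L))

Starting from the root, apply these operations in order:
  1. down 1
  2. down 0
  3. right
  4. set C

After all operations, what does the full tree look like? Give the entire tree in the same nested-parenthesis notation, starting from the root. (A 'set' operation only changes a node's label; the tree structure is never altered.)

Step 1 (down 1): focus=D path=1 depth=1 children=['X', 'L'] left=['A'] right=[] parent=F
Step 2 (down 0): focus=X path=1/0 depth=2 children=[] left=[] right=['L'] parent=D
Step 3 (right): focus=L path=1/1 depth=2 children=[] left=['X'] right=[] parent=D
Step 4 (set C): focus=C path=1/1 depth=2 children=[] left=['X'] right=[] parent=D

Answer: F(A(M(B(E(J)))) D(X C))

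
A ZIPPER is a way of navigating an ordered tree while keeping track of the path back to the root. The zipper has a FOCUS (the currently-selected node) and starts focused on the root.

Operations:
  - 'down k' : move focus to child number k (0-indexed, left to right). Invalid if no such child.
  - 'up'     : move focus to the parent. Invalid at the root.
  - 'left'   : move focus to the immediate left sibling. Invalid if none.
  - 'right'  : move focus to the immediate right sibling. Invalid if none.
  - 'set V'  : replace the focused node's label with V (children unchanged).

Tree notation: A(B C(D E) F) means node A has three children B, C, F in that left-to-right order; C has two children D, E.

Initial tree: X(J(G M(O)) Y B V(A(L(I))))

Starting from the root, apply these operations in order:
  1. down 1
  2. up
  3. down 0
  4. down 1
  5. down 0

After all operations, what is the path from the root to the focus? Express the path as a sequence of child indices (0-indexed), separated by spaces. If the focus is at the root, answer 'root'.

Answer: 0 1 0

Derivation:
Step 1 (down 1): focus=Y path=1 depth=1 children=[] left=['J'] right=['B', 'V'] parent=X
Step 2 (up): focus=X path=root depth=0 children=['J', 'Y', 'B', 'V'] (at root)
Step 3 (down 0): focus=J path=0 depth=1 children=['G', 'M'] left=[] right=['Y', 'B', 'V'] parent=X
Step 4 (down 1): focus=M path=0/1 depth=2 children=['O'] left=['G'] right=[] parent=J
Step 5 (down 0): focus=O path=0/1/0 depth=3 children=[] left=[] right=[] parent=M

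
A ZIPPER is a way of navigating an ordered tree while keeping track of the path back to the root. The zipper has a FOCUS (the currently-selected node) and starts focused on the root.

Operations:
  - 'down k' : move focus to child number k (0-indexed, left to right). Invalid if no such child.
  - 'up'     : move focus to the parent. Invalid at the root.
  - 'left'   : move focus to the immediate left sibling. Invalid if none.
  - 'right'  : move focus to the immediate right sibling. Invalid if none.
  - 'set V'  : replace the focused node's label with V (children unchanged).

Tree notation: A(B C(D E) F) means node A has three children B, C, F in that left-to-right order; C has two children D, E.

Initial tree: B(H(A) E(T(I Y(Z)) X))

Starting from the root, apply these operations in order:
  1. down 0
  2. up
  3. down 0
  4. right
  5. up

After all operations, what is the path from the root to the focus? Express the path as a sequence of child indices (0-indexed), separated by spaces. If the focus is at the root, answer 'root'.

Answer: root

Derivation:
Step 1 (down 0): focus=H path=0 depth=1 children=['A'] left=[] right=['E'] parent=B
Step 2 (up): focus=B path=root depth=0 children=['H', 'E'] (at root)
Step 3 (down 0): focus=H path=0 depth=1 children=['A'] left=[] right=['E'] parent=B
Step 4 (right): focus=E path=1 depth=1 children=['T', 'X'] left=['H'] right=[] parent=B
Step 5 (up): focus=B path=root depth=0 children=['H', 'E'] (at root)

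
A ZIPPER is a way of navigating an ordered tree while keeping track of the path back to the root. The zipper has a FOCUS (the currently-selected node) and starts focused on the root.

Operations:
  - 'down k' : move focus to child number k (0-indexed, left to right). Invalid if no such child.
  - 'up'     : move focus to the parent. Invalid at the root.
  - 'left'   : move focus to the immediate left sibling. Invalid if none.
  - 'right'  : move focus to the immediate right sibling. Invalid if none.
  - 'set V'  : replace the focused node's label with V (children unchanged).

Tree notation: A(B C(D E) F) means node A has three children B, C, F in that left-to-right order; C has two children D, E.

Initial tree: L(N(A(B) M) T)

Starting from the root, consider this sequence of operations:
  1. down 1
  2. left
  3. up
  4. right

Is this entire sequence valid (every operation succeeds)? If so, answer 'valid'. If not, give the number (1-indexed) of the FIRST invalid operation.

Answer: 4

Derivation:
Step 1 (down 1): focus=T path=1 depth=1 children=[] left=['N'] right=[] parent=L
Step 2 (left): focus=N path=0 depth=1 children=['A', 'M'] left=[] right=['T'] parent=L
Step 3 (up): focus=L path=root depth=0 children=['N', 'T'] (at root)
Step 4 (right): INVALID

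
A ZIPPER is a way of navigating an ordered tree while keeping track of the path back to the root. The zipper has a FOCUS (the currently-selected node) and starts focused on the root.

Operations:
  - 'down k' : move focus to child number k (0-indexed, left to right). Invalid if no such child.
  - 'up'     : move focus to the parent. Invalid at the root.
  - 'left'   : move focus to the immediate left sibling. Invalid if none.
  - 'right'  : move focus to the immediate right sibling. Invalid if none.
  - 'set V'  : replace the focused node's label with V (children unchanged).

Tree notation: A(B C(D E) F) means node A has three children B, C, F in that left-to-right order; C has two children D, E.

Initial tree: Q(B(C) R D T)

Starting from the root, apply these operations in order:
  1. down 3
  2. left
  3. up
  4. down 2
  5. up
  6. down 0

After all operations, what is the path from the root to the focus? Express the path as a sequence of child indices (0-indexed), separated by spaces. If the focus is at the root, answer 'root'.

Step 1 (down 3): focus=T path=3 depth=1 children=[] left=['B', 'R', 'D'] right=[] parent=Q
Step 2 (left): focus=D path=2 depth=1 children=[] left=['B', 'R'] right=['T'] parent=Q
Step 3 (up): focus=Q path=root depth=0 children=['B', 'R', 'D', 'T'] (at root)
Step 4 (down 2): focus=D path=2 depth=1 children=[] left=['B', 'R'] right=['T'] parent=Q
Step 5 (up): focus=Q path=root depth=0 children=['B', 'R', 'D', 'T'] (at root)
Step 6 (down 0): focus=B path=0 depth=1 children=['C'] left=[] right=['R', 'D', 'T'] parent=Q

Answer: 0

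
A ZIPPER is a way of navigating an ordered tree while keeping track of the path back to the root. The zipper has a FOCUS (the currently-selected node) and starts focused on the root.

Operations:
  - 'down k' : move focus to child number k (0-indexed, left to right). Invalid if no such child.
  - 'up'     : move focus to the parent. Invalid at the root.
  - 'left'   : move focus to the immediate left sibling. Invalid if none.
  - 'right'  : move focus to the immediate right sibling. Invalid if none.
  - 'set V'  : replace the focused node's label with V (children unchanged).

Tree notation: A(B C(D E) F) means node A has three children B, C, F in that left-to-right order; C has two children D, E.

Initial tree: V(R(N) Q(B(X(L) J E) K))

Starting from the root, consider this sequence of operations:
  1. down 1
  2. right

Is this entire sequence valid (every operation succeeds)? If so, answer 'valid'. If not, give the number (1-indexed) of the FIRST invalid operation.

Step 1 (down 1): focus=Q path=1 depth=1 children=['B', 'K'] left=['R'] right=[] parent=V
Step 2 (right): INVALID

Answer: 2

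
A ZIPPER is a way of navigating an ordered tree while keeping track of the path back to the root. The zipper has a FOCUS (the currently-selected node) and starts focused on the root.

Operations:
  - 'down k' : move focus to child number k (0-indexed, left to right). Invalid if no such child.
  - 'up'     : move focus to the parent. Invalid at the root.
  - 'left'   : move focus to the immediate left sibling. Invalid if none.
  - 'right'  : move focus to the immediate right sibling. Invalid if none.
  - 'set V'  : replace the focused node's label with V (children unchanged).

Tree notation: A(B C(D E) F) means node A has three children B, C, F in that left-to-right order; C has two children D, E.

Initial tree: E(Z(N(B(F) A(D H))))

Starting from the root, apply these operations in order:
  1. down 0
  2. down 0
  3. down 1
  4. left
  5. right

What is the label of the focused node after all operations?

Answer: A

Derivation:
Step 1 (down 0): focus=Z path=0 depth=1 children=['N'] left=[] right=[] parent=E
Step 2 (down 0): focus=N path=0/0 depth=2 children=['B', 'A'] left=[] right=[] parent=Z
Step 3 (down 1): focus=A path=0/0/1 depth=3 children=['D', 'H'] left=['B'] right=[] parent=N
Step 4 (left): focus=B path=0/0/0 depth=3 children=['F'] left=[] right=['A'] parent=N
Step 5 (right): focus=A path=0/0/1 depth=3 children=['D', 'H'] left=['B'] right=[] parent=N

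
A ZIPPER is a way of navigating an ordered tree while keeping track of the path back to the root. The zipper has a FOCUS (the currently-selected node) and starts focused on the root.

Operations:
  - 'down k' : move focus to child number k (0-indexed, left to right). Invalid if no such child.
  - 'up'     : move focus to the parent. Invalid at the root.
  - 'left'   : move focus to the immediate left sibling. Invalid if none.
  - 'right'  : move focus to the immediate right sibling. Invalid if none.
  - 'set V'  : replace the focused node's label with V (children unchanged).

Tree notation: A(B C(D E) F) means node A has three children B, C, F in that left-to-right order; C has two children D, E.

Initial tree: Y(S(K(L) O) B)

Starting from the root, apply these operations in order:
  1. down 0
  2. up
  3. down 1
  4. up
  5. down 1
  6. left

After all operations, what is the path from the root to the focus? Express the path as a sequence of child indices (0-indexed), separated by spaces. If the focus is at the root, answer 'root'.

Answer: 0

Derivation:
Step 1 (down 0): focus=S path=0 depth=1 children=['K', 'O'] left=[] right=['B'] parent=Y
Step 2 (up): focus=Y path=root depth=0 children=['S', 'B'] (at root)
Step 3 (down 1): focus=B path=1 depth=1 children=[] left=['S'] right=[] parent=Y
Step 4 (up): focus=Y path=root depth=0 children=['S', 'B'] (at root)
Step 5 (down 1): focus=B path=1 depth=1 children=[] left=['S'] right=[] parent=Y
Step 6 (left): focus=S path=0 depth=1 children=['K', 'O'] left=[] right=['B'] parent=Y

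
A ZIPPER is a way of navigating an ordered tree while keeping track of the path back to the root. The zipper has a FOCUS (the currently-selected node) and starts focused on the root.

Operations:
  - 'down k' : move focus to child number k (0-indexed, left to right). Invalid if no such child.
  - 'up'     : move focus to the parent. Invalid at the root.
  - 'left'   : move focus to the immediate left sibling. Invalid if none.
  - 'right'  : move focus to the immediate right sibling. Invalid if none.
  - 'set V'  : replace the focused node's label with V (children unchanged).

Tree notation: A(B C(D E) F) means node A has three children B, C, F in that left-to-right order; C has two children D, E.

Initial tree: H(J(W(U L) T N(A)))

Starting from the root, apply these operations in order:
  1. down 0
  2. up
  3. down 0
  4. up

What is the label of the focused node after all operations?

Step 1 (down 0): focus=J path=0 depth=1 children=['W', 'T', 'N'] left=[] right=[] parent=H
Step 2 (up): focus=H path=root depth=0 children=['J'] (at root)
Step 3 (down 0): focus=J path=0 depth=1 children=['W', 'T', 'N'] left=[] right=[] parent=H
Step 4 (up): focus=H path=root depth=0 children=['J'] (at root)

Answer: H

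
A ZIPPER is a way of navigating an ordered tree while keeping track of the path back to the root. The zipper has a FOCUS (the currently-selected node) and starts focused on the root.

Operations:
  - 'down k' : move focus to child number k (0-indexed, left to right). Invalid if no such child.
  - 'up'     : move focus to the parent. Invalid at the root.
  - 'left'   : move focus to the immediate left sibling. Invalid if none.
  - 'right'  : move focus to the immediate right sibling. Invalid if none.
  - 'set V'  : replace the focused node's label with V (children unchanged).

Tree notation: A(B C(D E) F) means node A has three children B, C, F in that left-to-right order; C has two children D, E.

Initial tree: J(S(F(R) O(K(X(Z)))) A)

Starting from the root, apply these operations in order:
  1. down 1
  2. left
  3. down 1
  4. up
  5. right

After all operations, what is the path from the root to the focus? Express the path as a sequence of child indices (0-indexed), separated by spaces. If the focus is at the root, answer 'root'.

Answer: 1

Derivation:
Step 1 (down 1): focus=A path=1 depth=1 children=[] left=['S'] right=[] parent=J
Step 2 (left): focus=S path=0 depth=1 children=['F', 'O'] left=[] right=['A'] parent=J
Step 3 (down 1): focus=O path=0/1 depth=2 children=['K'] left=['F'] right=[] parent=S
Step 4 (up): focus=S path=0 depth=1 children=['F', 'O'] left=[] right=['A'] parent=J
Step 5 (right): focus=A path=1 depth=1 children=[] left=['S'] right=[] parent=J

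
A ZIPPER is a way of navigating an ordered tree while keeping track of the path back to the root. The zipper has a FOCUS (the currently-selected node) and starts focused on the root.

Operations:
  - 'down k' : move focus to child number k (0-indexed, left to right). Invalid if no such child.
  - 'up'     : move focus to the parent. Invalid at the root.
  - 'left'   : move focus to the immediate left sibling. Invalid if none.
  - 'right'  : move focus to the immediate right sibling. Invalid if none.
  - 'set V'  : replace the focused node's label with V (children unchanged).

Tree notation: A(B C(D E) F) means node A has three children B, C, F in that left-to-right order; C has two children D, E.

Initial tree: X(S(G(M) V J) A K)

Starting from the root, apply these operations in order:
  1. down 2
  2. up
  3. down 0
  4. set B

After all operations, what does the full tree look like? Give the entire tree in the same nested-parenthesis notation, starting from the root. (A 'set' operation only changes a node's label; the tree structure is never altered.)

Step 1 (down 2): focus=K path=2 depth=1 children=[] left=['S', 'A'] right=[] parent=X
Step 2 (up): focus=X path=root depth=0 children=['S', 'A', 'K'] (at root)
Step 3 (down 0): focus=S path=0 depth=1 children=['G', 'V', 'J'] left=[] right=['A', 'K'] parent=X
Step 4 (set B): focus=B path=0 depth=1 children=['G', 'V', 'J'] left=[] right=['A', 'K'] parent=X

Answer: X(B(G(M) V J) A K)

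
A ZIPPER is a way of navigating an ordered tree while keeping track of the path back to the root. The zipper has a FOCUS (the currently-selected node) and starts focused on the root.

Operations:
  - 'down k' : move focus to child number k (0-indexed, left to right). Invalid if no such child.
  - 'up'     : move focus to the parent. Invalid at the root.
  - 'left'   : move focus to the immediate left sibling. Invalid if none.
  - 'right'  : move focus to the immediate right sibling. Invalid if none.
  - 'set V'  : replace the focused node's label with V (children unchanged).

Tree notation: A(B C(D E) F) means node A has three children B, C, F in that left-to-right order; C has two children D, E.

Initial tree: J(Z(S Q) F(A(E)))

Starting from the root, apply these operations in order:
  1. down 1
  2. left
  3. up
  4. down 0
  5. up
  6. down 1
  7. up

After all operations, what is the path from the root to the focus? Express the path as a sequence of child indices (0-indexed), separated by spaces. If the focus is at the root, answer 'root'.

Step 1 (down 1): focus=F path=1 depth=1 children=['A'] left=['Z'] right=[] parent=J
Step 2 (left): focus=Z path=0 depth=1 children=['S', 'Q'] left=[] right=['F'] parent=J
Step 3 (up): focus=J path=root depth=0 children=['Z', 'F'] (at root)
Step 4 (down 0): focus=Z path=0 depth=1 children=['S', 'Q'] left=[] right=['F'] parent=J
Step 5 (up): focus=J path=root depth=0 children=['Z', 'F'] (at root)
Step 6 (down 1): focus=F path=1 depth=1 children=['A'] left=['Z'] right=[] parent=J
Step 7 (up): focus=J path=root depth=0 children=['Z', 'F'] (at root)

Answer: root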